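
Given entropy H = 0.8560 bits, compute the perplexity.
1.8100

Perplexity is 2^H (or exp(H) for natural log).

H = 0.8560 bits
Perplexity = 2^0.8560 = 1.8100

Interpretation: The model's uncertainty is equivalent to choosing uniformly among 1.8 options.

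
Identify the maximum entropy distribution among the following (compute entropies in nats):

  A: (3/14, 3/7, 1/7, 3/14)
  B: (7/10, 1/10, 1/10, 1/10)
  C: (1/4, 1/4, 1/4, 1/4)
C

For a discrete distribution over n outcomes, entropy is maximized by the uniform distribution.

Computing entropies:
H(A) = 1.3013 nats
H(B) = 0.9404 nats
H(C) = 1.3863 nats

The uniform distribution (where all probabilities equal 1/4) achieves the maximum entropy of log_e(4) = 1.3863 nats.

Distribution C has the highest entropy.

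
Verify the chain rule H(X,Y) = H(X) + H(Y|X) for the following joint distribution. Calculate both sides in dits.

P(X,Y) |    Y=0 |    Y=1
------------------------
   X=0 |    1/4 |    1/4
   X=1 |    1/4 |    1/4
H(X,Y) = 0.6021, H(X) = 0.3010, H(Y|X) = 0.3010 (all in dits)

Chain rule: H(X,Y) = H(X) + H(Y|X)

Left side — joint entropy directly:
H(X,Y) = -Σ p(x,y) log p(x,y) = 0.6021 dits

Right side — compute H(Y|X) from the conditional distributions:
P(X) = (1/2, 1/2), so H(X) = 0.3010 dits
H(Y|X) = Σ_x P(X=x) · H(Y|X=x):
  P(Y|X=0) = (1/2, 1/2), H(Y|X=0) = 0.3010, weight P(X=0) = 1/2
  P(Y|X=1) = (1/2, 1/2), H(Y|X=1) = 0.3010, weight P(X=1) = 1/2
H(Y|X) = 0.3010 dits

H(X) + H(Y|X) = 0.3010 + 0.3010 = 0.6021 dits

Both sides equal 0.6021 dits. ✓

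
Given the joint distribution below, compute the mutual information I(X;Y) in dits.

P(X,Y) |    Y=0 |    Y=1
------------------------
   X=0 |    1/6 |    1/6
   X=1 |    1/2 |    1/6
0.0133 dits

Mutual information: I(X;Y) = H(X) + H(Y) - H(X,Y)

Marginals:
P(X) = (1/3, 2/3), H(X) = 0.2764 dits
P(Y) = (2/3, 1/3), H(Y) = 0.2764 dits

Joint entropy: H(X,Y) = 0.5396 dits

I(X;Y) = 0.2764 + 0.2764 - 0.5396 = 0.0133 dits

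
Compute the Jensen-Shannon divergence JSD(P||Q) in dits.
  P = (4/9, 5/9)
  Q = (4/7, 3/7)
0.0035 dits

Jensen-Shannon divergence is:
JSD(P||Q) = 0.5 × D_KL(P||M) + 0.5 × D_KL(Q||M)
where M = 0.5 × (P + Q) is the mixture distribution.

M = 0.5 × (4/9, 5/9) + 0.5 × (4/7, 3/7) = (0.507937, 0.492063)

D_KL(P||M) = 0.0035 dits
D_KL(Q||M) = 0.0035 dits

JSD(P||Q) = 0.5 × 0.0035 + 0.5 × 0.0035 = 0.0035 dits

Unlike KL divergence, JSD is symmetric and bounded: 0 ≤ JSD ≤ log(2).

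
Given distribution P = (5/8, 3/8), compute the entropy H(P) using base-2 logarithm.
0.9544 bits

Shannon entropy is H(X) = -Σ p(x) log p(x).

For P = (5/8, 3/8):
H = -5/8 × log_2(5/8) -3/8 × log_2(3/8)
H = 0.9544 bits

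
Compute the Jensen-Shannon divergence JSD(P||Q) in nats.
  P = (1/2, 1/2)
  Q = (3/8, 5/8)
0.0080 nats

Jensen-Shannon divergence is:
JSD(P||Q) = 0.5 × D_KL(P||M) + 0.5 × D_KL(Q||M)
where M = 0.5 × (P + Q) is the mixture distribution.

M = 0.5 × (1/2, 1/2) + 0.5 × (3/8, 5/8) = (7/16, 9/16)

D_KL(P||M) = 0.0079 nats
D_KL(Q||M) = 0.0080 nats

JSD(P||Q) = 0.5 × 0.0079 + 0.5 × 0.0080 = 0.0080 nats

Unlike KL divergence, JSD is symmetric and bounded: 0 ≤ JSD ≤ log(2).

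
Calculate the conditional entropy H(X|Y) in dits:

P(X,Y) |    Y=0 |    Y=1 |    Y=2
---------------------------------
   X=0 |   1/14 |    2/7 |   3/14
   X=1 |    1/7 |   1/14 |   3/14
0.2659 dits

Using the chain rule: H(X|Y) = H(X,Y) - H(Y)

First, compute H(X,Y) = 0.7266 dits

Marginal P(Y) = (3/14, 5/14, 3/7)
H(Y) = 0.4608 dits

H(X|Y) = H(X,Y) - H(Y) = 0.7266 - 0.4608 = 0.2659 dits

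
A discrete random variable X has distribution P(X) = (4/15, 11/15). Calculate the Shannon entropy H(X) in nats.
0.5799 nats

Shannon entropy is H(X) = -Σ p(x) log p(x).

For P = (4/15, 11/15):
H = -4/15 × log_e(4/15) -11/15 × log_e(11/15)
H = 0.5799 nats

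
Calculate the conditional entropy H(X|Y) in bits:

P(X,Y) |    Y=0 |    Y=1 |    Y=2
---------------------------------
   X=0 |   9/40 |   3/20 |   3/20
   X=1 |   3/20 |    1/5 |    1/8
0.9823 bits

Using the chain rule: H(X|Y) = H(X,Y) - H(Y)

First, compute H(X,Y) = 2.5552 bits

Marginal P(Y) = (3/8, 7/20, 11/40)
H(Y) = 1.5729 bits

H(X|Y) = H(X,Y) - H(Y) = 2.5552 - 1.5729 = 0.9823 bits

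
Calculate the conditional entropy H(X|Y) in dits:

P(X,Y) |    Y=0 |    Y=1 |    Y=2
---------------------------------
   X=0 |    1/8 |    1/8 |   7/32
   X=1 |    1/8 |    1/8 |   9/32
0.2993 dits

Using the chain rule: H(X|Y) = H(X,Y) - H(Y)

First, compute H(X,Y) = 0.7509 dits

Marginal P(Y) = (1/4, 1/4, 1/2)
H(Y) = 0.4515 dits

H(X|Y) = H(X,Y) - H(Y) = 0.7509 - 0.4515 = 0.2993 dits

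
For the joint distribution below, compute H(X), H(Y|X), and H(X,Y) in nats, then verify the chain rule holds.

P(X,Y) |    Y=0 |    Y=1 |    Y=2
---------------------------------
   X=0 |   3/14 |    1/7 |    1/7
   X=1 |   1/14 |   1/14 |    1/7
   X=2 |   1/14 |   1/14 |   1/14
H(X,Y) = 2.1066, H(X) = 1.0346, H(Y|X) = 1.0720 (all in nats)

Chain rule: H(X,Y) = H(X) + H(Y|X)

Left side — joint entropy directly:
H(X,Y) = -Σ p(x,y) log p(x,y) = 2.1066 nats

Right side — compute H(Y|X) from the conditional distributions:
P(X) = (1/2, 2/7, 3/14), so H(X) = 1.0346 nats
H(Y|X) = Σ_x P(X=x) · H(Y|X=x):
  P(Y|X=0) = (3/7, 2/7, 2/7), H(Y|X=0) = 1.0790, weight P(X=0) = 1/2
  P(Y|X=1) = (1/4, 1/4, 1/2), H(Y|X=1) = 1.0397, weight P(X=1) = 2/7
  P(Y|X=2) = (1/3, 1/3, 1/3), H(Y|X=2) = 1.0986, weight P(X=2) = 3/14
H(Y|X) = 1.0720 nats

H(X) + H(Y|X) = 1.0346 + 1.0720 = 2.1066 nats

Both sides equal 2.1066 nats. ✓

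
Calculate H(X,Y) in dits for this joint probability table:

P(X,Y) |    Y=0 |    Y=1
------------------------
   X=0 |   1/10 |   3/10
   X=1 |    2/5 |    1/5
0.5558 dits

Joint entropy is H(X,Y) = -Σ_{x,y} p(x,y) log p(x,y).

Summing over all non-zero entries:
H(X,Y) = -[1/10·log_10(1/10) + 3/10·log_10(3/10) + 2/5·log_10(2/5) + 1/5·log_10(1/5)]
H(X,Y) = 0.5558 dits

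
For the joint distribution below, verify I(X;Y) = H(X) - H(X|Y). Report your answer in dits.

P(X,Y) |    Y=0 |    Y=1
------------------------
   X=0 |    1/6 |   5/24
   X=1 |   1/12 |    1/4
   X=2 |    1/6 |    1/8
I(X;Y) = 0.0152 dits

Mutual information has multiple equivalent forms:
- I(X;Y) = H(X) - H(X|Y)
- I(X;Y) = H(Y) - H(Y|X)
- I(X;Y) = H(X) + H(Y) - H(X,Y)

Computing all quantities:
H(X) = 0.4749, H(Y) = 0.2950, H(X,Y) = 0.7546
H(X|Y) = 0.4597, H(Y|X) = 0.2798

Verification:
H(X) - H(X|Y) = 0.4749 - 0.4597 = 0.0152
H(Y) - H(Y|X) = 0.2950 - 0.2798 = 0.0152
H(X) + H(Y) - H(X,Y) = 0.4749 + 0.2950 - 0.7546 = 0.0152

All forms give I(X;Y) = 0.0152 dits. ✓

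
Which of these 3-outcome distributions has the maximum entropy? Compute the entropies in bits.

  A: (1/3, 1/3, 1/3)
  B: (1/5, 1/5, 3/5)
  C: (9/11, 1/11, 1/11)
A

For a discrete distribution over n outcomes, entropy is maximized by the uniform distribution.

Computing entropies:
H(A) = 1.5850 bits
H(B) = 1.3710 bits
H(C) = 0.8659 bits

The uniform distribution (where all probabilities equal 1/3) achieves the maximum entropy of log_2(3) = 1.5850 bits.

Distribution A has the highest entropy.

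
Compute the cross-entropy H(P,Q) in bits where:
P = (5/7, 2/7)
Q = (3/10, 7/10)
1.3877 bits

Cross-entropy: H(P,Q) = -Σ p(x) log q(x)

Alternatively: H(P,Q) = H(P) + D_KL(P||Q)
H(P) = 0.8631 bits
D_KL(P||Q) = 0.5246 bits

H(P,Q) = 0.8631 + 0.5246 = 1.3877 bits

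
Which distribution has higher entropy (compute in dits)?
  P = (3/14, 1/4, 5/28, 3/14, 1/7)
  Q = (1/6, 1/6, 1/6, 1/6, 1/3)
P

Computing entropies in dits:
H(P) = 0.6916
H(Q) = 0.6778

Distribution P has higher entropy.

Intuition: The distribution closer to uniform (more spread out) has higher entropy.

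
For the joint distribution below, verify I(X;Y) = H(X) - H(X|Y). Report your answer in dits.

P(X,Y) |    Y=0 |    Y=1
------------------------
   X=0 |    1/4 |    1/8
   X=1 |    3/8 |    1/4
I(X;Y) = 0.0010 dits

Mutual information has multiple equivalent forms:
- I(X;Y) = H(X) - H(X|Y)
- I(X;Y) = H(Y) - H(Y|X)
- I(X;Y) = H(X) + H(Y) - H(X,Y)

Computing all quantities:
H(X) = 0.2873, H(Y) = 0.2873, H(X,Y) = 0.5737
H(X|Y) = 0.2863, H(Y|X) = 0.2863

Verification:
H(X) - H(X|Y) = 0.2873 - 0.2863 = 0.0010
H(Y) - H(Y|X) = 0.2873 - 0.2863 = 0.0010
H(X) + H(Y) - H(X,Y) = 0.2873 + 0.2873 - 0.5737 = 0.0010

All forms give I(X;Y) = 0.0010 dits. ✓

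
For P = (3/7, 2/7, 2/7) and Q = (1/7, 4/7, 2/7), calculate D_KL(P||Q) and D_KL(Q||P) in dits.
D_KL(P||Q) = 0.1185, D_KL(Q||P) = 0.1039

KL divergence is not symmetric: D_KL(P||Q) ≠ D_KL(Q||P) in general.

D_KL(P||Q) = 0.1185 dits
D_KL(Q||P) = 0.1039 dits

No, they are not equal!

This asymmetry is why KL divergence is not a true distance metric.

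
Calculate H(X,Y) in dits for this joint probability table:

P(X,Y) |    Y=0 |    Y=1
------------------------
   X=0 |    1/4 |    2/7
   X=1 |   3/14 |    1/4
0.5998 dits

Joint entropy is H(X,Y) = -Σ_{x,y} p(x,y) log p(x,y).

Summing over all non-zero entries:
H(X,Y) = -[1/4·log_10(1/4) + 2/7·log_10(2/7) + 3/14·log_10(3/14) + 1/4·log_10(1/4)]
H(X,Y) = 0.5998 dits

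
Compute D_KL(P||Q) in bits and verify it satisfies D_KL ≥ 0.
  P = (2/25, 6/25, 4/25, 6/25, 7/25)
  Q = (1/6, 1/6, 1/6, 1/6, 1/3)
0.0879 bits

KL divergence satisfies the Gibbs inequality: D_KL(P||Q) ≥ 0 for all distributions P, Q.

D_KL(P||Q) = Σ p(x) log(p(x)/q(x))
Term by term:
  x=0: 2/25 × log_2[(2/25)/(1/6)] = -0.0847
  x=1: 6/25 × log_2[(6/25)/(1/6)] = 0.1263
  x=2: 4/25 × log_2[(4/25)/(1/6)] = -0.0094
  x=3: 6/25 × log_2[(6/25)/(1/6)] = 0.1263
  x=4: 7/25 × log_2[(7/25)/(1/3)] = -0.0704
D_KL(P||Q) = 0.0879 bits

D_KL(P||Q) = 0.0879 ≥ 0 ✓

This non-negativity is a fundamental property: relative entropy cannot be negative because it measures how different Q is from P.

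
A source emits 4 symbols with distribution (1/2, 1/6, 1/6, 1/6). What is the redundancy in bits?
0.2075 bits

Redundancy measures how far a source is from maximum entropy:
R = H_max - H(X)

Maximum entropy for 4 symbols: H_max = log_2(4) = 2.0000 bits
Actual entropy: H(X) = 1.7925 bits
Redundancy: R = 2.0000 - 1.7925 = 0.2075 bits

This redundancy represents potential for compression: the source could be compressed by 0.2075 bits per symbol.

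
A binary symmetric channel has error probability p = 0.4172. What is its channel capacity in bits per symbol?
0.0199 bits

For a binary symmetric channel (BSC) with error probability p:
Capacity C = 1 - H(p) bits per symbol

where H(p) = -p log₂(p) - (1-p) log₂(1-p) is the binary entropy function.

H(0.4172) = 0.9801 bits
C = 1 - 0.9801 = 0.0199 bits per symbol

This means we can reliably transmit up to 0.0199 bits of information per channel use.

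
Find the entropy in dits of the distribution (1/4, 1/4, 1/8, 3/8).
0.5737 dits

Shannon entropy is H(X) = -Σ p(x) log p(x).

For P = (1/4, 1/4, 1/8, 3/8):
H = -1/4 × log_10(1/4) -1/4 × log_10(1/4) -1/8 × log_10(1/8) -3/8 × log_10(3/8)
H = 0.5737 dits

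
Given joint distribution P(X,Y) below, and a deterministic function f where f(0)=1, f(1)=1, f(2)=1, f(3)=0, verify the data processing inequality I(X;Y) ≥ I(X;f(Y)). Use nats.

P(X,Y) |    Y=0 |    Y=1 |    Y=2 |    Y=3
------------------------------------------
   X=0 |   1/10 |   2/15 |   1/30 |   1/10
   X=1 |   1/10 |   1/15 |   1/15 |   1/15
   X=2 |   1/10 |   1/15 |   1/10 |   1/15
I(X;Y) = 0.0344, I(X;f(Y)) = 0.0027, inequality holds: 0.0344 ≥ 0.0027

Data Processing Inequality: For any Markov chain X → Y → Z, we have I(X;Y) ≥ I(X;Z).

Here Z = f(Y) is a deterministic function of Y, forming X → Y → Z.

Original I(X;Y) = 0.0344 nats

After applying f:
P(X,Z) where Z=f(Y):
- P(X,Z=0) = P(X,Y=3)
- P(X,Z=1) = P(X,Y=0) + P(X,Y=1) + P(X,Y=2)

I(X;Z) = I(X;f(Y)) = 0.0027 nats

Verification: 0.0344 ≥ 0.0027 ✓

Information cannot be created by processing; the function f can only lose information about X.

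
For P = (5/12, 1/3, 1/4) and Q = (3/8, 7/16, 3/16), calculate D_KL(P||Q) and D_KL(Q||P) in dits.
D_KL(P||Q) = 0.0109, D_KL(Q||P) = 0.0111

KL divergence is not symmetric: D_KL(P||Q) ≠ D_KL(Q||P) in general.

D_KL(P||Q) = 0.0109 dits
D_KL(Q||P) = 0.0111 dits

No, they are not equal!

This asymmetry is why KL divergence is not a true distance metric.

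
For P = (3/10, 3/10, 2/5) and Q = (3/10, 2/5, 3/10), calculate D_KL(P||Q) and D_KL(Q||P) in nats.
D_KL(P||Q) = 0.0288, D_KL(Q||P) = 0.0288

KL divergence is not symmetric: D_KL(P||Q) ≠ D_KL(Q||P) in general.

D_KL(P||Q) = 0.0288 nats
D_KL(Q||P) = 0.0288 nats

In this case they happen to be equal (to 4 decimal places).

This asymmetry is why KL divergence is not a true distance metric.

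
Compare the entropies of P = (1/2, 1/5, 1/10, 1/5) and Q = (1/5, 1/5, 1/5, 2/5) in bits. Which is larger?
Q

Computing entropies in bits:
H(P) = 1.7610
H(Q) = 1.9219

Distribution Q has higher entropy.

Intuition: The distribution closer to uniform (more spread out) has higher entropy.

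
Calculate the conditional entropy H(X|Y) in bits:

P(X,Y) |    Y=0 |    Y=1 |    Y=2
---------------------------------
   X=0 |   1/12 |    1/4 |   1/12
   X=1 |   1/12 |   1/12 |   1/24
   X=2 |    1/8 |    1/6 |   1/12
1.5007 bits

Using the chain rule: H(X|Y) = H(X,Y) - H(Y)

First, compute H(X,Y) = 2.9906 bits

Marginal P(Y) = (7/24, 1/2, 5/24)
H(Y) = 1.4899 bits

H(X|Y) = H(X,Y) - H(Y) = 2.9906 - 1.4899 = 1.5007 bits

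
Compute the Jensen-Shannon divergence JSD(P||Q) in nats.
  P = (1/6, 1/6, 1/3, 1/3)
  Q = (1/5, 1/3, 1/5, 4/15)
0.0252 nats

Jensen-Shannon divergence is:
JSD(P||Q) = 0.5 × D_KL(P||M) + 0.5 × D_KL(Q||M)
where M = 0.5 × (P + Q) is the mixture distribution.

M = 0.5 × (1/6, 1/6, 1/3, 1/3) + 0.5 × (1/5, 1/3, 1/5, 4/15) = (0.183333, 1/4, 4/15, 3/10)

D_KL(P||M) = 0.0260 nats
D_KL(Q||M) = 0.0244 nats

JSD(P||Q) = 0.5 × 0.0260 + 0.5 × 0.0244 = 0.0252 nats

Unlike KL divergence, JSD is symmetric and bounded: 0 ≤ JSD ≤ log(2).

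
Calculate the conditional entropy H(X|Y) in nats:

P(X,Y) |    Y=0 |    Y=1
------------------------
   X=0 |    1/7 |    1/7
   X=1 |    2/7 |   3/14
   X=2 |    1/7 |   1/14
1.0276 nats

Using the chain rule: H(X|Y) = H(X,Y) - H(Y)

First, compute H(X,Y) = 1.7105 nats

Marginal P(Y) = (4/7, 3/7)
H(Y) = 0.6829 nats

H(X|Y) = H(X,Y) - H(Y) = 1.7105 - 0.6829 = 1.0276 nats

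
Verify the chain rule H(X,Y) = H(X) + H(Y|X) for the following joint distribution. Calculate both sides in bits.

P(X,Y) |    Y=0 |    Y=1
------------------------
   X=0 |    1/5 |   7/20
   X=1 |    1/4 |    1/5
H(X,Y) = 1.9589, H(X) = 0.9928, H(Y|X) = 0.9661 (all in bits)

Chain rule: H(X,Y) = H(X) + H(Y|X)

Left side — joint entropy directly:
H(X,Y) = -Σ p(x,y) log p(x,y) = 1.9589 bits

Right side — compute H(Y|X) from the conditional distributions:
P(X) = (11/20, 9/20), so H(X) = 0.9928 bits
H(Y|X) = Σ_x P(X=x) · H(Y|X=x):
  P(Y|X=0) = (4/11, 7/11), H(Y|X=0) = 0.9457, weight P(X=0) = 11/20
  P(Y|X=1) = (5/9, 4/9), H(Y|X=1) = 0.9911, weight P(X=1) = 9/20
H(Y|X) = 0.9661 bits

H(X) + H(Y|X) = 0.9928 + 0.9661 = 1.9589 bits

Both sides equal 1.9589 bits. ✓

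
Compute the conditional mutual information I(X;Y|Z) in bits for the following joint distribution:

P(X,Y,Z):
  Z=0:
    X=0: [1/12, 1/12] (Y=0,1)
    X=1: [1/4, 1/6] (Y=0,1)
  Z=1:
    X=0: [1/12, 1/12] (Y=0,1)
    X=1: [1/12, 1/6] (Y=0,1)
0.0118 bits

Conditional mutual information: I(X;Y|Z) = H(X|Z) + H(Y|Z) - H(X,Y|Z)

H(Z) = 0.9799
H(X,Z) = 1.8879 → H(X|Z) = 0.9080
H(Y,Z) = 1.9591 → H(Y|Z) = 0.9793
H(X,Y,Z) = 2.8554 → H(X,Y|Z) = 1.8755

I(X;Y|Z) = 0.9080 + 0.9793 - 1.8755 = 0.0118 bits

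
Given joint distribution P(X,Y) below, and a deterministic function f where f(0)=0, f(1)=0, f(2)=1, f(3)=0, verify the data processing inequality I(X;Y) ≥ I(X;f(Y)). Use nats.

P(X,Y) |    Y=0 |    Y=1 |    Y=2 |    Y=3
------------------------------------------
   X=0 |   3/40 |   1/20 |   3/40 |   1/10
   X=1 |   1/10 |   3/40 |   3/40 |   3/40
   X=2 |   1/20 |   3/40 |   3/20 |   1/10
I(X;Y) = 0.0275, I(X;f(Y)) = 0.0142, inequality holds: 0.0275 ≥ 0.0142

Data Processing Inequality: For any Markov chain X → Y → Z, we have I(X;Y) ≥ I(X;Z).

Here Z = f(Y) is a deterministic function of Y, forming X → Y → Z.

Original I(X;Y) = 0.0275 nats

After applying f:
P(X,Z) where Z=f(Y):
- P(X,Z=0) = P(X,Y=0) + P(X,Y=1) + P(X,Y=3)
- P(X,Z=1) = P(X,Y=2)

I(X;Z) = I(X;f(Y)) = 0.0142 nats

Verification: 0.0275 ≥ 0.0142 ✓

Information cannot be created by processing; the function f can only lose information about X.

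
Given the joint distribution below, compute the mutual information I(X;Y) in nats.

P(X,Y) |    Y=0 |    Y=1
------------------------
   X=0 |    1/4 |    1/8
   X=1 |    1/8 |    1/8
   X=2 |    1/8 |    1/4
0.0425 nats

Mutual information: I(X;Y) = H(X) + H(Y) - H(X,Y)

Marginals:
P(X) = (3/8, 1/4, 3/8), H(X) = 1.0822 nats
P(Y) = (1/2, 1/2), H(Y) = 0.6931 nats

Joint entropy: H(X,Y) = 1.7329 nats

I(X;Y) = 1.0822 + 0.6931 - 1.7329 = 0.0425 nats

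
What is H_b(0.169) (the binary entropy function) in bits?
0.6554 bits

The binary entropy function is:
H(p) = -p log(p) - (1-p) log(1-p)

H(0.169) = -0.169 × log_2(0.169) - 0.831 × log_2(0.831)
H(0.169) = 0.6554 bits

Note: Binary entropy is maximized at p=0.5 (H=1 bit) and minimized at p=0 or p=1 (H=0).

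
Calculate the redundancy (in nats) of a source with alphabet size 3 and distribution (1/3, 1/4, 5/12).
0.0211 nats

Redundancy measures how far a source is from maximum entropy:
R = H_max - H(X)

Maximum entropy for 3 symbols: H_max = log_e(3) = 1.0986 nats
Actual entropy: H(X) = 1.0776 nats
Redundancy: R = 1.0986 - 1.0776 = 0.0211 nats

This redundancy represents potential for compression: the source could be compressed by 0.0211 nats per symbol.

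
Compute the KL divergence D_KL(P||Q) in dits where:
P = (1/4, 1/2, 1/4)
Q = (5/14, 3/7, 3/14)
0.0115 dits

KL divergence: D_KL(P||Q) = Σ p(x) log(p(x)/q(x))

Computing term by term:
  x=0: 1/4 × log_10[(1/4)/(5/14)] = 1/4 × -0.1549 = -0.0387
  x=1: 1/2 × log_10[(1/2)/(3/7)] = 1/2 × 0.0669 = 0.0335
  x=2: 1/4 × log_10[(1/4)/(3/14)] = 1/4 × 0.0669 = 0.0167

D_KL(P||Q) = 0.0115 dits

Note: KL divergence is always non-negative and equals 0 iff P = Q.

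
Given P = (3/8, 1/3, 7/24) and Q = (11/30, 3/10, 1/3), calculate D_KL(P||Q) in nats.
0.0046 nats

KL divergence: D_KL(P||Q) = Σ p(x) log(p(x)/q(x))

Computing term by term:
  x=0: 3/8 × log_e[(3/8)/(11/30)] = 3/8 × 0.0225 = 0.0084
  x=1: 1/3 × log_e[(1/3)/(3/10)] = 1/3 × 0.1054 = 0.0351
  x=2: 7/24 × log_e[(7/24)/(1/3)] = 7/24 × -0.1335 = -0.0389

D_KL(P||Q) = 0.0046 nats

Note: KL divergence is always non-negative and equals 0 iff P = Q.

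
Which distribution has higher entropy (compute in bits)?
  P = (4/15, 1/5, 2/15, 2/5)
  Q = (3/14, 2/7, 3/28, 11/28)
P

Computing entropies in bits:
H(P) = 1.8892
H(Q) = 1.8674

Distribution P has higher entropy.

Intuition: The distribution closer to uniform (more spread out) has higher entropy.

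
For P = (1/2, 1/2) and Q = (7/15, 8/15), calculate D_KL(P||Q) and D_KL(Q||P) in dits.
D_KL(P||Q) = 0.0010, D_KL(Q||P) = 0.0010

KL divergence is not symmetric: D_KL(P||Q) ≠ D_KL(Q||P) in general.

D_KL(P||Q) = 0.0010 dits
D_KL(Q||P) = 0.0010 dits

In this case they happen to be equal (to 4 decimal places).

This asymmetry is why KL divergence is not a true distance metric.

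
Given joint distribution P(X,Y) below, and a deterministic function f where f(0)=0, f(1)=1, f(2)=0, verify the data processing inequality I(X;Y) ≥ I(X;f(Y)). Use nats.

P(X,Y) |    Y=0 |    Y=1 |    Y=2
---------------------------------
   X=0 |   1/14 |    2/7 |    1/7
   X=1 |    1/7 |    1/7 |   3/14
I(X;Y) = 0.0436, I(X;f(Y)) = 0.0423, inequality holds: 0.0436 ≥ 0.0423

Data Processing Inequality: For any Markov chain X → Y → Z, we have I(X;Y) ≥ I(X;Z).

Here Z = f(Y) is a deterministic function of Y, forming X → Y → Z.

Original I(X;Y) = 0.0436 nats

After applying f:
P(X,Z) where Z=f(Y):
- P(X,Z=0) = P(X,Y=0) + P(X,Y=2)
- P(X,Z=1) = P(X,Y=1)

I(X;Z) = I(X;f(Y)) = 0.0423 nats

Verification: 0.0436 ≥ 0.0423 ✓

Information cannot be created by processing; the function f can only lose information about X.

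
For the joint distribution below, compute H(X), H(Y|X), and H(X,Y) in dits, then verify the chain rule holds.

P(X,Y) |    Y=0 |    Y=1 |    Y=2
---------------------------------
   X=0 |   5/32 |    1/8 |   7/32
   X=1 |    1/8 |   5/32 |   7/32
H(X,Y) = 0.7665, H(X) = 0.3010, H(Y|X) = 0.4654 (all in dits)

Chain rule: H(X,Y) = H(X) + H(Y|X)

Left side — joint entropy directly:
H(X,Y) = -Σ p(x,y) log p(x,y) = 0.7665 dits

Right side — compute H(Y|X) from the conditional distributions:
P(X) = (1/2, 1/2), so H(X) = 0.3010 dits
H(Y|X) = Σ_x P(X=x) · H(Y|X=x):
  P(Y|X=0) = (5/16, 1/4, 7/16), H(Y|X=0) = 0.4654, weight P(X=0) = 1/2
  P(Y|X=1) = (1/4, 5/16, 7/16), H(Y|X=1) = 0.4654, weight P(X=1) = 1/2
H(Y|X) = 0.4654 dits

H(X) + H(Y|X) = 0.3010 + 0.4654 = 0.7665 dits

Both sides equal 0.7665 dits. ✓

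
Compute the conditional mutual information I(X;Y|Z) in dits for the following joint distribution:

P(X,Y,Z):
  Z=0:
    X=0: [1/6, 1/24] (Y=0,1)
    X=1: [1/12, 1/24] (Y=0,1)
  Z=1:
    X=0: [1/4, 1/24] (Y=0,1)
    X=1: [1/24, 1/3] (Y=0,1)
0.0912 dits

Conditional mutual information: I(X;Y|Z) = H(X|Z) + H(Y|Z) - H(X,Y|Z)

H(Z) = 0.2764
H(X,Z) = 0.5706 → H(X|Z) = 0.2942
H(Y,Z) = 0.5563 → H(Y|Z) = 0.2798
H(X,Y,Z) = 0.7592 → H(X,Y|Z) = 0.4828

I(X;Y|Z) = 0.2942 + 0.2798 - 0.4828 = 0.0912 dits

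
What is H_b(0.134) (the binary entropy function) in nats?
0.3939 nats

The binary entropy function is:
H(p) = -p log(p) - (1-p) log(1-p)

H(0.134) = -0.134 × log_e(0.134) - 0.866 × log_e(0.866)
H(0.134) = 0.3939 nats

Note: Binary entropy is maximized at p=0.5 (H=1 bit) and minimized at p=0 or p=1 (H=0).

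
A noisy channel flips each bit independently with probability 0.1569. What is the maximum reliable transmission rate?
0.3732 bits

For a binary symmetric channel (BSC) with error probability p:
Capacity C = 1 - H(p) bits per symbol

where H(p) = -p log₂(p) - (1-p) log₂(1-p) is the binary entropy function.

H(0.1569) = 0.6268 bits
C = 1 - 0.6268 = 0.3732 bits per symbol

This means we can reliably transmit up to 0.3732 bits of information per channel use.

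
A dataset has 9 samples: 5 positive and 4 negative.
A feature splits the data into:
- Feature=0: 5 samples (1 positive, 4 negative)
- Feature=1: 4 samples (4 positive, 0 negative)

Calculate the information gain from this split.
0.5900 bits

Information Gain = H(Y) - H(Y|Feature)

Before split:
P(positive) = 5/9 = 0.5556
H(Y) = 0.9911 bits

After split:
Feature=0: H = 0.7219 bits (weight = 5/9)
Feature=1: H = 0.0000 bits (weight = 4/9)
H(Y|Feature) = (5/9)×0.7219 + (4/9)×0.0000 = 0.4011 bits

Information Gain = 0.9911 - 0.4011 = 0.5900 bits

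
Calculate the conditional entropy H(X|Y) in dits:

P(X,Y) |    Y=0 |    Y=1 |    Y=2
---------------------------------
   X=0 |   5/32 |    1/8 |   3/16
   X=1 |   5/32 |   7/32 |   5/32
0.2948 dits

Using the chain rule: H(X|Y) = H(X,Y) - H(Y)

First, compute H(X,Y) = 0.7715 dits

Marginal P(Y) = (5/16, 11/32, 11/32)
H(Y) = 0.4767 dits

H(X|Y) = H(X,Y) - H(Y) = 0.7715 - 0.4767 = 0.2948 dits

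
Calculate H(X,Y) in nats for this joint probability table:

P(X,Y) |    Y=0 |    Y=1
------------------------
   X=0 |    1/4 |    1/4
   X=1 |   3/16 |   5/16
1.3705 nats

Joint entropy is H(X,Y) = -Σ_{x,y} p(x,y) log p(x,y).

Summing over all non-zero entries:
H(X,Y) = -[1/4·log_e(1/4) + 1/4·log_e(1/4) + 3/16·log_e(3/16) + 5/16·log_e(5/16)]
H(X,Y) = 1.3705 nats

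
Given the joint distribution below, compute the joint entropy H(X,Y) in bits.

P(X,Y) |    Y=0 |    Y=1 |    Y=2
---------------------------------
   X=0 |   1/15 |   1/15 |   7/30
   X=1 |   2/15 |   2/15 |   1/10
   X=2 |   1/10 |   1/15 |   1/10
3.0430 bits

Joint entropy is H(X,Y) = -Σ_{x,y} p(x,y) log p(x,y).

Summing over all non-zero entries:
H(X,Y) = -[1/15·log_2(1/15) + 1/15·log_2(1/15) + 7/30·log_2(7/30) + 2/15·log_2(2/15) + 2/15·log_2(2/15) + 1/10·log_2(1/10) + 1/10·log_2(1/10) + 1/15·log_2(1/15) + 1/10·log_2(1/10)]
H(X,Y) = 3.0430 bits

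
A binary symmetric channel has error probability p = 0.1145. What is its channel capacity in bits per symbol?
0.4867 bits

For a binary symmetric channel (BSC) with error probability p:
Capacity C = 1 - H(p) bits per symbol

where H(p) = -p log₂(p) - (1-p) log₂(1-p) is the binary entropy function.

H(0.1145) = 0.5133 bits
C = 1 - 0.5133 = 0.4867 bits per symbol

This means we can reliably transmit up to 0.4867 bits of information per channel use.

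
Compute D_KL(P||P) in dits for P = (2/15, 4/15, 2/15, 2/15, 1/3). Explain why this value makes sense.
0.0000 dits

KL divergence satisfies the Gibbs inequality: D_KL(P||Q) ≥ 0 for all distributions P, Q.

D_KL(P||Q) = Σ p(x) log(p(x)/q(x))
Each term is p(x) × log_10(p(x)/p(x)) = p(x) × log_10(1) = 0, so the sum is 0.
D_KL(P||Q) = 0.0000 dits

When P = Q, the KL divergence is exactly 0, as there is no 'divergence' between identical distributions.

This non-negativity is a fundamental property: relative entropy cannot be negative because it measures how different Q is from P.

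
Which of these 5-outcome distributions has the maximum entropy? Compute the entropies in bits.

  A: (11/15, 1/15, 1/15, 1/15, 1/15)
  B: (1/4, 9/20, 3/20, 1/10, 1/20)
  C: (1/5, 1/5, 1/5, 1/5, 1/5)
C

For a discrete distribution over n outcomes, entropy is maximized by the uniform distribution.

Computing entropies:
H(A) = 1.3700 bits
H(B) = 1.9772 bits
H(C) = 2.3219 bits

The uniform distribution (where all probabilities equal 1/5) achieves the maximum entropy of log_2(5) = 2.3219 bits.

Distribution C has the highest entropy.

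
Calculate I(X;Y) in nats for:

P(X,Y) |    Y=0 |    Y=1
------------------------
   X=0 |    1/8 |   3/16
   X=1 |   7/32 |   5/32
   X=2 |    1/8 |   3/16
0.0159 nats

Mutual information: I(X;Y) = H(X) + H(Y) - H(X,Y)

Marginals:
P(X) = (5/16, 3/8, 5/16), H(X) = 1.0948 nats
P(Y) = (15/32, 17/32), H(Y) = 0.6912 nats

Joint entropy: H(X,Y) = 1.7701 nats

I(X;Y) = 1.0948 + 0.6912 - 1.7701 = 0.0159 nats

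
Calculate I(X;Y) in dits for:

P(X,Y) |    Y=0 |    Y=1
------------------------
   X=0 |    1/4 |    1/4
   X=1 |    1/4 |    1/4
0.0000 dits

Mutual information: I(X;Y) = H(X) + H(Y) - H(X,Y)

Marginals:
P(X) = (1/2, 1/2), H(X) = 0.3010 dits
P(Y) = (1/2, 1/2), H(Y) = 0.3010 dits

Joint entropy: H(X,Y) = 0.6021 dits

I(X;Y) = 0.3010 + 0.3010 - 0.6021 = 0.0000 dits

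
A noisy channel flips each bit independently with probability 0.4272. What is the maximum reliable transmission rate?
0.0153 bits

For a binary symmetric channel (BSC) with error probability p:
Capacity C = 1 - H(p) bits per symbol

where H(p) = -p log₂(p) - (1-p) log₂(1-p) is the binary entropy function.

H(0.4272) = 0.9847 bits
C = 1 - 0.9847 = 0.0153 bits per symbol

This means we can reliably transmit up to 0.0153 bits of information per channel use.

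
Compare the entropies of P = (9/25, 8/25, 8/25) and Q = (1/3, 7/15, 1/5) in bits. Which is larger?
P

Computing entropies in bits:
H(P) = 1.5827
H(Q) = 1.5058

Distribution P has higher entropy.

Intuition: The distribution closer to uniform (more spread out) has higher entropy.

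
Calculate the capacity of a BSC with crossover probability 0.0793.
0.6003 bits

For a binary symmetric channel (BSC) with error probability p:
Capacity C = 1 - H(p) bits per symbol

where H(p) = -p log₂(p) - (1-p) log₂(1-p) is the binary entropy function.

H(0.0793) = 0.3997 bits
C = 1 - 0.3997 = 0.6003 bits per symbol

This means we can reliably transmit up to 0.6003 bits of information per channel use.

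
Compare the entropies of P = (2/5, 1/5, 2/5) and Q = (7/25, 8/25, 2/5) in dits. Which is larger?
Q

Computing entropies in dits:
H(P) = 0.4581
H(Q) = 0.4723

Distribution Q has higher entropy.

Intuition: The distribution closer to uniform (more spread out) has higher entropy.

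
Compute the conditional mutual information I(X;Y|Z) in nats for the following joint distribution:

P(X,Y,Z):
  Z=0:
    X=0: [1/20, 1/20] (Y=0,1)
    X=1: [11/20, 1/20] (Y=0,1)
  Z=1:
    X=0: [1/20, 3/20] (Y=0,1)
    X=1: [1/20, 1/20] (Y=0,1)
0.0548 nats

Conditional mutual information: I(X;Y|Z) = H(X|Z) + H(Y|Z) - H(X,Y|Z)

H(Z) = 0.6109
H(X,Z) = 1.0889 → H(X|Z) = 0.4780
H(Y,Z) = 1.0889 → H(Y|Z) = 0.4780
H(X,Y,Z) = 1.5121 → H(X,Y|Z) = 0.9012

I(X;Y|Z) = 0.4780 + 0.4780 - 0.9012 = 0.0548 nats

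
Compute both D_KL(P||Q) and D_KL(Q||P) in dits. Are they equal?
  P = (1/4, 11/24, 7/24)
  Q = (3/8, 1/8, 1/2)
D_KL(P||Q) = 0.1463, D_KL(Q||P) = 0.1125

KL divergence is not symmetric: D_KL(P||Q) ≠ D_KL(Q||P) in general.

D_KL(P||Q) = 0.1463 dits
D_KL(Q||P) = 0.1125 dits

No, they are not equal!

This asymmetry is why KL divergence is not a true distance metric.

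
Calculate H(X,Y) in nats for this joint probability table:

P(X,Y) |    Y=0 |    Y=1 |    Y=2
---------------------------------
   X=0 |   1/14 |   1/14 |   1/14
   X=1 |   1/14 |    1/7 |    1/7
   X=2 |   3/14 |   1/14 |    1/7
2.1066 nats

Joint entropy is H(X,Y) = -Σ_{x,y} p(x,y) log p(x,y).

Summing over all non-zero entries:
H(X,Y) = -[1/14·log_e(1/14) + 1/14·log_e(1/14) + 1/14·log_e(1/14) + 1/14·log_e(1/14) + 1/7·log_e(1/7) + 1/7·log_e(1/7) + 3/14·log_e(3/14) + 1/14·log_e(1/14) + 1/7·log_e(1/7)]
H(X,Y) = 2.1066 nats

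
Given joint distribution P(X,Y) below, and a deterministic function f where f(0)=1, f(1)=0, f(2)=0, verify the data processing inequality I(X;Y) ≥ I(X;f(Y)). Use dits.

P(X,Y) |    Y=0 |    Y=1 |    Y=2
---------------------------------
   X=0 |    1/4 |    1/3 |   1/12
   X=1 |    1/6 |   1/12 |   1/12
I(X;Y) = 0.0139, I(X;f(Y)) = 0.0031, inequality holds: 0.0139 ≥ 0.0031

Data Processing Inequality: For any Markov chain X → Y → Z, we have I(X;Y) ≥ I(X;Z).

Here Z = f(Y) is a deterministic function of Y, forming X → Y → Z.

Original I(X;Y) = 0.0139 dits

After applying f:
P(X,Z) where Z=f(Y):
- P(X,Z=0) = P(X,Y=1) + P(X,Y=2)
- P(X,Z=1) = P(X,Y=0)

I(X;Z) = I(X;f(Y)) = 0.0031 dits

Verification: 0.0139 ≥ 0.0031 ✓

Information cannot be created by processing; the function f can only lose information about X.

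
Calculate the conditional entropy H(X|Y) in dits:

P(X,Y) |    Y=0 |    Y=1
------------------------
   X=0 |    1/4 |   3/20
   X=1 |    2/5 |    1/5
0.2919 dits

Using the chain rule: H(X|Y) = H(X,Y) - H(Y)

First, compute H(X,Y) = 0.5731 dits

Marginal P(Y) = (13/20, 7/20)
H(Y) = 0.2812 dits

H(X|Y) = H(X,Y) - H(Y) = 0.5731 - 0.2812 = 0.2919 dits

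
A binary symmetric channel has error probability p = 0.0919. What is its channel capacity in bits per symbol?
0.5572 bits

For a binary symmetric channel (BSC) with error probability p:
Capacity C = 1 - H(p) bits per symbol

where H(p) = -p log₂(p) - (1-p) log₂(1-p) is the binary entropy function.

H(0.0919) = 0.4428 bits
C = 1 - 0.4428 = 0.5572 bits per symbol

This means we can reliably transmit up to 0.5572 bits of information per channel use.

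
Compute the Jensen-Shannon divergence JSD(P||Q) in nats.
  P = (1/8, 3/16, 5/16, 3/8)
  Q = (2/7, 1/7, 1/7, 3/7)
0.0347 nats

Jensen-Shannon divergence is:
JSD(P||Q) = 0.5 × D_KL(P||M) + 0.5 × D_KL(Q||M)
where M = 0.5 × (P + Q) is the mixture distribution.

M = 0.5 × (1/8, 3/16, 5/16, 3/8) + 0.5 × (2/7, 1/7, 1/7, 3/7) = (0.205357, 0.165179, 0.227679, 0.401786)

D_KL(P||M) = 0.0348 nats
D_KL(Q||M) = 0.0347 nats

JSD(P||Q) = 0.5 × 0.0348 + 0.5 × 0.0347 = 0.0347 nats

Unlike KL divergence, JSD is symmetric and bounded: 0 ≤ JSD ≤ log(2).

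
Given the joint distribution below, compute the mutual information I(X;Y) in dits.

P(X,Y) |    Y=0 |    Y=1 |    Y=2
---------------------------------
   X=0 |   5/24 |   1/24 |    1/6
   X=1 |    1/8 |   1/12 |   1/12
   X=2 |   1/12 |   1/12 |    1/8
0.0160 dits

Mutual information: I(X;Y) = H(X) + H(Y) - H(X,Y)

Marginals:
P(X) = (5/12, 7/24, 7/24), H(X) = 0.4706 dits
P(Y) = (5/12, 5/24, 3/8), H(Y) = 0.4601 dits

Joint entropy: H(X,Y) = 0.9146 dits

I(X;Y) = 0.4706 + 0.4601 - 0.9146 = 0.0160 dits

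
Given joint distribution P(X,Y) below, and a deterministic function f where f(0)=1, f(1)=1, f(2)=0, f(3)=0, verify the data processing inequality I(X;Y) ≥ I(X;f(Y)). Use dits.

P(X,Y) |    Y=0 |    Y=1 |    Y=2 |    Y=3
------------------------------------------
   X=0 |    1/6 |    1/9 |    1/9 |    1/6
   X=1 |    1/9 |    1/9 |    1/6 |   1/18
I(X;Y) = 0.0148, I(X;f(Y)) = 0.0000, inequality holds: 0.0148 ≥ 0.0000

Data Processing Inequality: For any Markov chain X → Y → Z, we have I(X;Y) ≥ I(X;Z).

Here Z = f(Y) is a deterministic function of Y, forming X → Y → Z.

Original I(X;Y) = 0.0148 dits

After applying f:
P(X,Z) where Z=f(Y):
- P(X,Z=0) = P(X,Y=2) + P(X,Y=3)
- P(X,Z=1) = P(X,Y=0) + P(X,Y=1)

I(X;Z) = I(X;f(Y)) = 0.0000 dits

Verification: 0.0148 ≥ 0.0000 ✓

Information cannot be created by processing; the function f can only lose information about X.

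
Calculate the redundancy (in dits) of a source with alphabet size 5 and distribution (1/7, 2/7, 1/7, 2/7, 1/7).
0.0259 dits

Redundancy measures how far a source is from maximum entropy:
R = H_max - H(X)

Maximum entropy for 5 symbols: H_max = log_10(5) = 0.6990 dits
Actual entropy: H(X) = 0.6731 dits
Redundancy: R = 0.6990 - 0.6731 = 0.0259 dits

This redundancy represents potential for compression: the source could be compressed by 0.0259 dits per symbol.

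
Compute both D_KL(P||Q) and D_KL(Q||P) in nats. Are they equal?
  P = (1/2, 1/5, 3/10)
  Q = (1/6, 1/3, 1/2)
D_KL(P||Q) = 0.2939, D_KL(Q||P) = 0.2426

KL divergence is not symmetric: D_KL(P||Q) ≠ D_KL(Q||P) in general.

D_KL(P||Q) = 0.2939 nats
D_KL(Q||P) = 0.2426 nats

No, they are not equal!

This asymmetry is why KL divergence is not a true distance metric.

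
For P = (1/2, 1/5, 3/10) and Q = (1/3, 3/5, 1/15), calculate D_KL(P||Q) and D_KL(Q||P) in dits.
D_KL(P||Q) = 0.1886, D_KL(Q||P) = 0.1840

KL divergence is not symmetric: D_KL(P||Q) ≠ D_KL(Q||P) in general.

D_KL(P||Q) = 0.1886 dits
D_KL(Q||P) = 0.1840 dits

No, they are not equal!

This asymmetry is why KL divergence is not a true distance metric.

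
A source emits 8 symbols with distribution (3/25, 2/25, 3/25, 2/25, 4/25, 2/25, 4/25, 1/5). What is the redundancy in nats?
0.0561 nats

Redundancy measures how far a source is from maximum entropy:
R = H_max - H(X)

Maximum entropy for 8 symbols: H_max = log_e(8) = 2.0794 nats
Actual entropy: H(X) = 2.0234 nats
Redundancy: R = 2.0794 - 2.0234 = 0.0561 nats

This redundancy represents potential for compression: the source could be compressed by 0.0561 nats per symbol.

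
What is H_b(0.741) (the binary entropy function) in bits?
0.8252 bits

The binary entropy function is:
H(p) = -p log(p) - (1-p) log(1-p)

H(0.741) = -0.741 × log_2(0.741) - 0.259 × log_2(0.259)
H(0.741) = 0.8252 bits

Note: Binary entropy is maximized at p=0.5 (H=1 bit) and minimized at p=0 or p=1 (H=0).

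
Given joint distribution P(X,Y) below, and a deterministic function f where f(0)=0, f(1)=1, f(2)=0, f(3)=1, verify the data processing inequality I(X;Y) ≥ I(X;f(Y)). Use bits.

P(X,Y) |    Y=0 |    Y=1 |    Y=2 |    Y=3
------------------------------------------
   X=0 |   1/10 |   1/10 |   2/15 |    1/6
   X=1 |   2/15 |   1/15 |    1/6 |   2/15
I(X;Y) = 0.0136, I(X;f(Y)) = 0.0129, inequality holds: 0.0136 ≥ 0.0129

Data Processing Inequality: For any Markov chain X → Y → Z, we have I(X;Y) ≥ I(X;Z).

Here Z = f(Y) is a deterministic function of Y, forming X → Y → Z.

Original I(X;Y) = 0.0136 bits

After applying f:
P(X,Z) where Z=f(Y):
- P(X,Z=0) = P(X,Y=0) + P(X,Y=2)
- P(X,Z=1) = P(X,Y=1) + P(X,Y=3)

I(X;Z) = I(X;f(Y)) = 0.0129 bits

Verification: 0.0136 ≥ 0.0129 ✓

Information cannot be created by processing; the function f can only lose information about X.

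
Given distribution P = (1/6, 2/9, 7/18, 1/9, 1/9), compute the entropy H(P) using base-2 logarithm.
2.1473 bits

Shannon entropy is H(X) = -Σ p(x) log p(x).

For P = (1/6, 2/9, 7/18, 1/9, 1/9):
H = -1/6 × log_2(1/6) -2/9 × log_2(2/9) -7/18 × log_2(7/18) -1/9 × log_2(1/9) -1/9 × log_2(1/9)
H = 2.1473 bits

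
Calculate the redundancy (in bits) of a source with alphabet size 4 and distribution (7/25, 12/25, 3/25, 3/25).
0.2434 bits

Redundancy measures how far a source is from maximum entropy:
R = H_max - H(X)

Maximum entropy for 4 symbols: H_max = log_2(4) = 2.0000 bits
Actual entropy: H(X) = 1.7566 bits
Redundancy: R = 2.0000 - 1.7566 = 0.2434 bits

This redundancy represents potential for compression: the source could be compressed by 0.2434 bits per symbol.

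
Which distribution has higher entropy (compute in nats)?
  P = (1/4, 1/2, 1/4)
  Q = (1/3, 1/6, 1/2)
P

Computing entropies in nats:
H(P) = 1.0397
H(Q) = 1.0114

Distribution P has higher entropy.

Intuition: The distribution closer to uniform (more spread out) has higher entropy.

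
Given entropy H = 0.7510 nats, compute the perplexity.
2.1191

Perplexity is e^H (or exp(H) for natural log).

H = 0.7510 nats
Perplexity = e^0.7510 = 2.1191

Interpretation: The model's uncertainty is equivalent to choosing uniformly among 2.1 options.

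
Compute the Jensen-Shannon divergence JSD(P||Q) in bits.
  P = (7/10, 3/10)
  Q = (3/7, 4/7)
0.0548 bits

Jensen-Shannon divergence is:
JSD(P||Q) = 0.5 × D_KL(P||M) + 0.5 × D_KL(Q||M)
where M = 0.5 × (P + Q) is the mixture distribution.

M = 0.5 × (7/10, 3/10) + 0.5 × (3/7, 4/7) = (0.564286, 0.435714)

D_KL(P||M) = 0.0561 bits
D_KL(Q||M) = 0.0534 bits

JSD(P||Q) = 0.5 × 0.0561 + 0.5 × 0.0534 = 0.0548 bits

Unlike KL divergence, JSD is symmetric and bounded: 0 ≤ JSD ≤ log(2).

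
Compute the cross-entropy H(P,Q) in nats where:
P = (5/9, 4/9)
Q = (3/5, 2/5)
0.6910 nats

Cross-entropy: H(P,Q) = -Σ p(x) log q(x)

Alternatively: H(P,Q) = H(P) + D_KL(P||Q)
H(P) = 0.6870 nats
D_KL(P||Q) = 0.0041 nats

H(P,Q) = 0.6870 + 0.0041 = 0.6910 nats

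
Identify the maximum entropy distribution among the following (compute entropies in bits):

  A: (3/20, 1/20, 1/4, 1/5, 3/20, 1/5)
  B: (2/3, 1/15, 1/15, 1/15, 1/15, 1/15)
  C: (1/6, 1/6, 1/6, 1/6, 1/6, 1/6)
C

For a discrete distribution over n outcomes, entropy is maximized by the uniform distribution.

Computing entropies:
H(A) = 2.4660 bits
H(B) = 1.6923 bits
H(C) = 2.5850 bits

The uniform distribution (where all probabilities equal 1/6) achieves the maximum entropy of log_2(6) = 2.5850 bits.

Distribution C has the highest entropy.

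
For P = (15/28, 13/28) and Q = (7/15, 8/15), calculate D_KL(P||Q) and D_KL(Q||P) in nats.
D_KL(P||Q) = 0.0095, D_KL(Q||P) = 0.0096

KL divergence is not symmetric: D_KL(P||Q) ≠ D_KL(Q||P) in general.

D_KL(P||Q) = 0.0095 nats
D_KL(Q||P) = 0.0096 nats

No, they are not equal!

This asymmetry is why KL divergence is not a true distance metric.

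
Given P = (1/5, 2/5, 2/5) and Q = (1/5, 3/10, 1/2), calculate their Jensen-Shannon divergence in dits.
0.0028 dits

Jensen-Shannon divergence is:
JSD(P||Q) = 0.5 × D_KL(P||M) + 0.5 × D_KL(Q||M)
where M = 0.5 × (P + Q) is the mixture distribution.

M = 0.5 × (1/5, 2/5, 2/5) + 0.5 × (1/5, 3/10, 1/2) = (1/5, 7/20, 9/20)

D_KL(P||M) = 0.0027 dits
D_KL(Q||M) = 0.0028 dits

JSD(P||Q) = 0.5 × 0.0027 + 0.5 × 0.0028 = 0.0028 dits

Unlike KL divergence, JSD is symmetric and bounded: 0 ≤ JSD ≤ log(2).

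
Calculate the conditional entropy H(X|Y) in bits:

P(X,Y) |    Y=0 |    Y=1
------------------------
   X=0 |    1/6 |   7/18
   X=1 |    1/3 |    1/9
0.8413 bits

Using the chain rule: H(X|Y) = H(X,Y) - H(Y)

First, compute H(X,Y) = 1.8413 bits

Marginal P(Y) = (1/2, 1/2)
H(Y) = 1.0000 bits

H(X|Y) = H(X,Y) - H(Y) = 1.8413 - 1.0000 = 0.8413 bits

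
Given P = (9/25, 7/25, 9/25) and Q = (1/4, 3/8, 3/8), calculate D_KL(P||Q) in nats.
0.0348 nats

KL divergence: D_KL(P||Q) = Σ p(x) log(p(x)/q(x))

Computing term by term:
  x=0: 9/25 × log_e[(9/25)/(1/4)] = 9/25 × 0.3646 = 0.1313
  x=1: 7/25 × log_e[(7/25)/(3/8)] = 7/25 × -0.2921 = -0.0818
  x=2: 9/25 × log_e[(9/25)/(3/8)] = 9/25 × -0.0408 = -0.0147

D_KL(P||Q) = 0.0348 nats

Note: KL divergence is always non-negative and equals 0 iff P = Q.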